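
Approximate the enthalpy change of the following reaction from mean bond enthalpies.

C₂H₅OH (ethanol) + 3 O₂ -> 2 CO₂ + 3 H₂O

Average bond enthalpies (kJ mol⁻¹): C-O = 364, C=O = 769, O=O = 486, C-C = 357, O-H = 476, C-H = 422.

Bonds broken (reactants):
  C-C: 1 × 357 = 357
  C-H: 5 × 422 = 2110
  C-O: 1 × 364 = 364
  O-H: 1 × 476 = 476
  O=O: 3 × 486 = 1458
  Σ(broken) = 4765 kJ
Bonds formed (products):
  C=O: 4 × 769 = 3076
  O-H: 6 × 476 = 2856
  Σ(formed) = 5932 kJ
ΔH = Σ(broken) − Σ(formed) = 4765 − 5932 = −1167 kJ

ΔH ≈ −1167 kJ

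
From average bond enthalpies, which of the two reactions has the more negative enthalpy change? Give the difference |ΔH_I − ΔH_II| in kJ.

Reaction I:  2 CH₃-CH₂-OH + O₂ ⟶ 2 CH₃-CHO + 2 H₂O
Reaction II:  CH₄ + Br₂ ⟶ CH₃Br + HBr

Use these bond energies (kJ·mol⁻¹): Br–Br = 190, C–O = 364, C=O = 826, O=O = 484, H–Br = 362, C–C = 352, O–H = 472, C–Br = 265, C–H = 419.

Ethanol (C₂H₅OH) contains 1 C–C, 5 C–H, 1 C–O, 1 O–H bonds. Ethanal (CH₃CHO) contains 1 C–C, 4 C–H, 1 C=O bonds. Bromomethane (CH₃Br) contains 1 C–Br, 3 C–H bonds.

Reaction I, by 528 kJ

Reaction I:
  Bonds broken (reactants):
    C–C: 2 × 352 = 704
    C–H: 10 × 419 = 4190
    C–O: 2 × 364 = 728
    O–H: 2 × 472 = 944
    O=O: 1 × 484 = 484
    Σ(broken) = 7050 kJ
  Bonds formed (products):
    C–C: 2 × 352 = 704
    C–H: 8 × 419 = 3352
    C=O: 2 × 826 = 1652
    O–H: 4 × 472 = 1888
    Σ(formed) = 7596 kJ
  ΔH_I = 7050 − 7596 = −546 kJ
Reaction II:
  Bonds broken (reactants):
    Br–Br: 1 × 190 = 190
    C–H: 4 × 419 = 1676
    Σ(broken) = 1866 kJ
  Bonds formed (products):
    C–Br: 1 × 265 = 265
    C–H: 3 × 419 = 1257
    H–Br: 1 × 362 = 362
    Σ(formed) = 1884 kJ
  ΔH_II = 1866 − 1884 = −18 kJ
ΔH_I − ΔH_II = −528 kJ, so reaction I has the more negative ΔH; |ΔH_I − ΔH_II| = 528 kJ.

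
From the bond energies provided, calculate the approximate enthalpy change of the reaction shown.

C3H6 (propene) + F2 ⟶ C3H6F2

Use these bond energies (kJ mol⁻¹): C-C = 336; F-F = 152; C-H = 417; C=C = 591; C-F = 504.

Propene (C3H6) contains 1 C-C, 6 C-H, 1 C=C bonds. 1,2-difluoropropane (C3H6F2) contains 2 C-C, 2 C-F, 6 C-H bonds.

ΔH ≈ −601 kJ

Bonds broken (reactants):
  C-C: 1 × 336 = 336
  C-H: 6 × 417 = 2502
  C=C: 1 × 591 = 591
  F-F: 1 × 152 = 152
  Σ(broken) = 3581 kJ
Bonds formed (products):
  C-C: 2 × 336 = 672
  C-F: 2 × 504 = 1008
  C-H: 6 × 417 = 2502
  Σ(formed) = 4182 kJ
ΔH = Σ(broken) − Σ(formed) = 3581 − 4182 = −601 kJ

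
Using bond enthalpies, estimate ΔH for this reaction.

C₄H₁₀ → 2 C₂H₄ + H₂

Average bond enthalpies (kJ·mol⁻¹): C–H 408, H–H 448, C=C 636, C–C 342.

Bonds broken (reactants):
  C–C: 3 × 342 = 1026
  C–H: 10 × 408 = 4080
  Σ(broken) = 5106 kJ
Bonds formed (products):
  C–H: 8 × 408 = 3264
  C=C: 2 × 636 = 1272
  H–H: 1 × 448 = 448
  Σ(formed) = 4984 kJ
ΔH = Σ(broken) − Σ(formed) = 5106 − 4984 = +122 kJ

ΔH ≈ +122 kJ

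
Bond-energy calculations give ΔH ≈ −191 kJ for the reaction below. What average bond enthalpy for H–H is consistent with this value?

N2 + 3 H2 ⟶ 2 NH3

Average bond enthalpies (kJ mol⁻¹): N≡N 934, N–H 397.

D(H–H) ≈ 419 kJ/mol

Let D be the H–H bond energy.
Σ(broken) = 3×D + 1×934 = 934 + 3D
Σ(formed) = 6×397 = 2382
ΔH = Σ(broken) − Σ(formed) = (934 + 3D) − (2382) = −1448 + 3D
Setting this equal to −191 kJ gives 3D = 1257, so D = 419 kJ/mol.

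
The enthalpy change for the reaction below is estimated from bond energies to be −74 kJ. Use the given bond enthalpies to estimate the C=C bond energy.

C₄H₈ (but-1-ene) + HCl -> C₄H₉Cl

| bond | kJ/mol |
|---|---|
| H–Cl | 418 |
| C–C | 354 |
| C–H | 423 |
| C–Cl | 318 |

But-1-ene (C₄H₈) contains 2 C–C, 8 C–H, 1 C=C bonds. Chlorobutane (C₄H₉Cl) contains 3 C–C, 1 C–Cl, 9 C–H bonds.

Let D be the C=C bond energy.
Σ(broken) = 2×354 + 8×423 + 1×D + 1×418 = 4510 + D
Σ(formed) = 3×354 + 1×318 + 9×423 = 5187
ΔH = Σ(broken) − Σ(formed) = (4510 + D) − (5187) = −677 + D
Setting this equal to −74 kJ gives D = 603 kJ/mol.

D(C=C) ≈ 603 kJ/mol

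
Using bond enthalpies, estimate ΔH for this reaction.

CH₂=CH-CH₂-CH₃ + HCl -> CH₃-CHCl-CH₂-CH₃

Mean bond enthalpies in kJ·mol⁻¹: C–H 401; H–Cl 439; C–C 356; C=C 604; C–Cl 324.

ΔH ≈ −38 kJ

Bonds broken (reactants):
  C–C: 2 × 356 = 712
  C–H: 8 × 401 = 3208
  C=C: 1 × 604 = 604
  H–Cl: 1 × 439 = 439
  Σ(broken) = 4963 kJ
Bonds formed (products):
  C–C: 3 × 356 = 1068
  C–Cl: 1 × 324 = 324
  C–H: 9 × 401 = 3609
  Σ(formed) = 5001 kJ
ΔH = Σ(broken) − Σ(formed) = 4963 − 5001 = −38 kJ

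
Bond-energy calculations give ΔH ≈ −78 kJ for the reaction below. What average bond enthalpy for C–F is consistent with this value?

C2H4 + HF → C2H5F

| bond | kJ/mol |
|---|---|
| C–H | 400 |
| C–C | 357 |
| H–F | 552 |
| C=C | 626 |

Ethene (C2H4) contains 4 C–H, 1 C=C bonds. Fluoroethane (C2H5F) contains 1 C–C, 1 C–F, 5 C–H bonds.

D(C–F) ≈ 499 kJ/mol

Let D be the C–F bond energy.
Σ(broken) = 4×400 + 1×626 + 1×552 = 2778
Σ(formed) = 1×357 + 1×D + 5×400 = 2357 + D
ΔH = Σ(broken) − Σ(formed) = (2778) − (2357 + D) = +421 − D
Setting this equal to −78 kJ gives D = 499 kJ/mol.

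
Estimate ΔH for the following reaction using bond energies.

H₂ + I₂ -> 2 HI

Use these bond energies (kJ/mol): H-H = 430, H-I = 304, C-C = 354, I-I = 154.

Bonds broken (reactants):
  H-H: 1 × 430 = 430
  I-I: 1 × 154 = 154
  Σ(broken) = 584 kJ
Bonds formed (products):
  H-I: 2 × 304 = 608
  Σ(formed) = 608 kJ
ΔH = Σ(broken) − Σ(formed) = 584 − 608 = −24 kJ

ΔH ≈ −24 kJ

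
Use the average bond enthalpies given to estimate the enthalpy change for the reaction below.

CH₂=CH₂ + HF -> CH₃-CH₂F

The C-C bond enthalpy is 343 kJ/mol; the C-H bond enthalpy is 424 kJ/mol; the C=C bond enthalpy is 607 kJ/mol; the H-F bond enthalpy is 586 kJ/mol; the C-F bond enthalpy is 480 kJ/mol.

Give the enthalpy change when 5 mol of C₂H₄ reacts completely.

Bonds broken (reactants):
  C-H: 4 × 424 = 1696
  C=C: 1 × 607 = 607
  H-F: 1 × 586 = 586
  Σ(broken) = 2889 kJ
Bonds formed (products):
  C-C: 1 × 343 = 343
  C-F: 1 × 480 = 480
  C-H: 5 × 424 = 2120
  Σ(formed) = 2943 kJ
ΔH = Σ(broken) − Σ(formed) = 2889 − 2943 = −54 kJ
For 5× the reaction as written: 5 × (−54) = −270 kJ

ΔH = −270 kJ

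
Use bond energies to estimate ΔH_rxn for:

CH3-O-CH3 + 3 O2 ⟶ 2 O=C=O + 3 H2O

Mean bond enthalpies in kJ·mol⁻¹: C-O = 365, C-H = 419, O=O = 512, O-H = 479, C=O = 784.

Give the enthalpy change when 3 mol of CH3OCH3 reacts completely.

Bonds broken (reactants):
  C-H: 6 × 419 = 2514
  C-O: 2 × 365 = 730
  O=O: 3 × 512 = 1536
  Σ(broken) = 4780 kJ
Bonds formed (products):
  C=O: 4 × 784 = 3136
  O-H: 6 × 479 = 2874
  Σ(formed) = 6010 kJ
ΔH = Σ(broken) − Σ(formed) = 4780 − 6010 = −1230 kJ
For 3× the reaction as written: 3 × (−1230) = −3690 kJ

ΔH = −3690 kJ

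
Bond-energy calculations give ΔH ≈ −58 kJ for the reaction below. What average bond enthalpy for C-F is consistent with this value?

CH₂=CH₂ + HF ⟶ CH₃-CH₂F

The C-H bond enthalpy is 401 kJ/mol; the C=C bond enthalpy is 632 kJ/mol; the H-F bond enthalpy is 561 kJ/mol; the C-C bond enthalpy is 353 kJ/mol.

D(C-F) ≈ 497 kJ/mol

Let D be the C-F bond energy.
Σ(broken) = 4×401 + 1×632 + 1×561 = 2797
Σ(formed) = 1×353 + 1×D + 5×401 = 2358 + D
ΔH = Σ(broken) − Σ(formed) = (2797) − (2358 + D) = +439 − D
Setting this equal to −58 kJ gives D = 497 kJ/mol.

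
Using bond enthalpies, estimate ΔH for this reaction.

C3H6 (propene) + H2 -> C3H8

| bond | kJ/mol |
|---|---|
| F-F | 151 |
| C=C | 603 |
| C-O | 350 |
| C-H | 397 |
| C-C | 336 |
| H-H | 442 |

ΔH ≈ −85 kJ

Bonds broken (reactants):
  C-C: 1 × 336 = 336
  C-H: 6 × 397 = 2382
  C=C: 1 × 603 = 603
  H-H: 1 × 442 = 442
  Σ(broken) = 3763 kJ
Bonds formed (products):
  C-C: 2 × 336 = 672
  C-H: 8 × 397 = 3176
  Σ(formed) = 3848 kJ
ΔH = Σ(broken) − Σ(formed) = 3763 − 3848 = −85 kJ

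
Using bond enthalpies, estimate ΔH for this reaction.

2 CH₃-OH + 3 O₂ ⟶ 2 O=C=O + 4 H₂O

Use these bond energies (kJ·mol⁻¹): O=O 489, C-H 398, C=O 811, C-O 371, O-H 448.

Bonds broken (reactants):
  C-H: 6 × 398 = 2388
  C-O: 2 × 371 = 742
  O-H: 2 × 448 = 896
  O=O: 3 × 489 = 1467
  Σ(broken) = 5493 kJ
Bonds formed (products):
  C=O: 4 × 811 = 3244
  O-H: 8 × 448 = 3584
  Σ(formed) = 6828 kJ
ΔH = Σ(broken) − Σ(formed) = 5493 − 6828 = −1335 kJ

ΔH ≈ −1335 kJ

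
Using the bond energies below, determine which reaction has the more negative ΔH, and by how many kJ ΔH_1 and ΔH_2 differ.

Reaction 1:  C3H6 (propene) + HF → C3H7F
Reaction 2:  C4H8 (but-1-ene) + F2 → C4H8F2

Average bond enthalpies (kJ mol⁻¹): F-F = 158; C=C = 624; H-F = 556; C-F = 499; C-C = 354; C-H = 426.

Reaction 2, by 471 kJ

Reaction 1:
  Bonds broken (reactants):
    C-C: 1 × 354 = 354
    C-H: 6 × 426 = 2556
    C=C: 1 × 624 = 624
    H-F: 1 × 556 = 556
    Σ(broken) = 4090 kJ
  Bonds formed (products):
    C-C: 2 × 354 = 708
    C-F: 1 × 499 = 499
    C-H: 7 × 426 = 2982
    Σ(formed) = 4189 kJ
  ΔH_1 = 4090 − 4189 = −99 kJ
Reaction 2:
  Bonds broken (reactants):
    C-C: 2 × 354 = 708
    C-H: 8 × 426 = 3408
    C=C: 1 × 624 = 624
    F-F: 1 × 158 = 158
    Σ(broken) = 4898 kJ
  Bonds formed (products):
    C-C: 3 × 354 = 1062
    C-F: 2 × 499 = 998
    C-H: 8 × 426 = 3408
    Σ(formed) = 5468 kJ
  ΔH_2 = 4898 − 5468 = −570 kJ
ΔH_1 − ΔH_2 = +471 kJ, so reaction 2 has the more negative ΔH; |ΔH_1 − ΔH_2| = 471 kJ.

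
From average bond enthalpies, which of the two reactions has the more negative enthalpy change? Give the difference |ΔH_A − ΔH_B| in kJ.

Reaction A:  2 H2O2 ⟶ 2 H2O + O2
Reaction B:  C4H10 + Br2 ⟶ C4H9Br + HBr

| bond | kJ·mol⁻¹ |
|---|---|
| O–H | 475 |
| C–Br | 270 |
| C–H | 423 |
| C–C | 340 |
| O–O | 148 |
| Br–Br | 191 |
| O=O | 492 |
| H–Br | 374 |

Reaction A:
  Bonds broken (reactants):
    O–H: 4 × 475 = 1900
    O–O: 2 × 148 = 296
    Σ(broken) = 2196 kJ
  Bonds formed (products):
    O–H: 4 × 475 = 1900
    O=O: 1 × 492 = 492
    Σ(formed) = 2392 kJ
  ΔH_A = 2196 − 2392 = −196 kJ
Reaction B:
  Bonds broken (reactants):
    Br–Br: 1 × 191 = 191
    C–C: 3 × 340 = 1020
    C–H: 10 × 423 = 4230
    Σ(broken) = 5441 kJ
  Bonds formed (products):
    C–Br: 1 × 270 = 270
    C–C: 3 × 340 = 1020
    C–H: 9 × 423 = 3807
    H–Br: 1 × 374 = 374
    Σ(formed) = 5471 kJ
  ΔH_B = 5441 − 5471 = −30 kJ
ΔH_A − ΔH_B = −166 kJ, so reaction A has the more negative ΔH; |ΔH_A − ΔH_B| = 166 kJ.

Reaction A, by 166 kJ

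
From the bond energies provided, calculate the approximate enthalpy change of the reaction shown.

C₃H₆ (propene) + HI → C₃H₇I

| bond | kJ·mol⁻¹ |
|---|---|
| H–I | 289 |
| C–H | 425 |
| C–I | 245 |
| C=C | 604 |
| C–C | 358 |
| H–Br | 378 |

ΔH ≈ −135 kJ

Bonds broken (reactants):
  C–C: 1 × 358 = 358
  C–H: 6 × 425 = 2550
  C=C: 1 × 604 = 604
  H–I: 1 × 289 = 289
  Σ(broken) = 3801 kJ
Bonds formed (products):
  C–C: 2 × 358 = 716
  C–H: 7 × 425 = 2975
  C–I: 1 × 245 = 245
  Σ(formed) = 3936 kJ
ΔH = Σ(broken) − Σ(formed) = 3801 − 3936 = −135 kJ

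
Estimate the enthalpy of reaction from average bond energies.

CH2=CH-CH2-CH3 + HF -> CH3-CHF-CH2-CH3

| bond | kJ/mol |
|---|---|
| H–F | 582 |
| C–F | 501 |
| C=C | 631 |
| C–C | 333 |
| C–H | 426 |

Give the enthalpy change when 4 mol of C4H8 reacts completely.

Bonds broken (reactants):
  C–C: 2 × 333 = 666
  C–H: 8 × 426 = 3408
  C=C: 1 × 631 = 631
  H–F: 1 × 582 = 582
  Σ(broken) = 5287 kJ
Bonds formed (products):
  C–C: 3 × 333 = 999
  C–F: 1 × 501 = 501
  C–H: 9 × 426 = 3834
  Σ(formed) = 5334 kJ
ΔH = Σ(broken) − Σ(formed) = 5287 − 5334 = −47 kJ
For 4× the reaction as written: 4 × (−47) = −188 kJ

ΔH = −188 kJ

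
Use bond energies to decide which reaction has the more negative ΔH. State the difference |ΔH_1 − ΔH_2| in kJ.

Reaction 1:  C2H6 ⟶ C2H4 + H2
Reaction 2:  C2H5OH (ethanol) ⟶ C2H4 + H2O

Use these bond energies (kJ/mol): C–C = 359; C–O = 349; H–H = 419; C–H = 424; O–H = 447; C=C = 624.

Reaction 1:
  Bonds broken (reactants):
    C–C: 1 × 359 = 359
    C–H: 6 × 424 = 2544
    Σ(broken) = 2903 kJ
  Bonds formed (products):
    C–H: 4 × 424 = 1696
    C=C: 1 × 624 = 624
    H–H: 1 × 419 = 419
    Σ(formed) = 2739 kJ
  ΔH_1 = 2903 − 2739 = +164 kJ
Reaction 2:
  Bonds broken (reactants):
    C–C: 1 × 359 = 359
    C–H: 5 × 424 = 2120
    C–O: 1 × 349 = 349
    O–H: 1 × 447 = 447
    Σ(broken) = 3275 kJ
  Bonds formed (products):
    C–H: 4 × 424 = 1696
    C=C: 1 × 624 = 624
    O–H: 2 × 447 = 894
    Σ(formed) = 3214 kJ
  ΔH_2 = 3275 − 3214 = +61 kJ
ΔH_1 − ΔH_2 = +103 kJ, so reaction 2 has the more negative ΔH; |ΔH_1 − ΔH_2| = 103 kJ.

Reaction 2, by 103 kJ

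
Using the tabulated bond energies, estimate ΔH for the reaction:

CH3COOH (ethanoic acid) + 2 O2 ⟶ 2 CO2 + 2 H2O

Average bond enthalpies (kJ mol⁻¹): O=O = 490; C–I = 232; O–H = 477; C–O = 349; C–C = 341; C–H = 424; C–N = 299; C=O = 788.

Bonds broken (reactants):
  C–C: 1 × 341 = 341
  C–H: 3 × 424 = 1272
  C–O: 1 × 349 = 349
  C=O: 1 × 788 = 788
  O–H: 1 × 477 = 477
  O=O: 2 × 490 = 980
  Σ(broken) = 4207 kJ
Bonds formed (products):
  C=O: 4 × 788 = 3152
  O–H: 4 × 477 = 1908
  Σ(formed) = 5060 kJ
ΔH = Σ(broken) − Σ(formed) = 4207 − 5060 = −853 kJ

ΔH ≈ −853 kJ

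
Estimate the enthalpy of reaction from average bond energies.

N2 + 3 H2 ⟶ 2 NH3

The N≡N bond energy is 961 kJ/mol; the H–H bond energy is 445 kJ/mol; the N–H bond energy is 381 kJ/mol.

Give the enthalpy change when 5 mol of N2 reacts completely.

ΔH = +50 kJ

Bonds broken (reactants):
  H–H: 3 × 445 = 1335
  N≡N: 1 × 961 = 961
  Σ(broken) = 2296 kJ
Bonds formed (products):
  N–H: 6 × 381 = 2286
  Σ(formed) = 2286 kJ
ΔH = Σ(broken) − Σ(formed) = 2296 − 2286 = +10 kJ
For 5× the reaction as written: 5 × (+10) = +50 kJ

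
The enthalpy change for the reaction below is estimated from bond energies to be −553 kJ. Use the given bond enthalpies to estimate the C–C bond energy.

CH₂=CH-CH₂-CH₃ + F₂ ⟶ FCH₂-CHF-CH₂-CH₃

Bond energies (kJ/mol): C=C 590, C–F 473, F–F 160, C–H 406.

Let D be the C–C bond energy.
Σ(broken) = 2×D + 8×406 + 1×590 + 1×160 = 3998 + 2D
Σ(formed) = 3×D + 2×473 + 8×406 = 4194 + 3D
ΔH = Σ(broken) − Σ(formed) = (3998 + 2D) − (4194 + 3D) = −196 − D
Setting this equal to −553 kJ gives D = 357 kJ/mol.

D(C–C) ≈ 357 kJ/mol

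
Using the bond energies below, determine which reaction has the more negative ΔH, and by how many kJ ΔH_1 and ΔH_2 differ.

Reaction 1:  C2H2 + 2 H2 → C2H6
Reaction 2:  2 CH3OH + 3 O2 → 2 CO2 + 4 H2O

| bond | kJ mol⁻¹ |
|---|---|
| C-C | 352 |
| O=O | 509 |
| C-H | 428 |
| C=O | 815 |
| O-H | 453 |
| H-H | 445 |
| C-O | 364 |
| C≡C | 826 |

Reaction 1:
  Bonds broken (reactants):
    C≡C: 1 × 826 = 826
    C-H: 2 × 428 = 856
    H-H: 2 × 445 = 890
    Σ(broken) = 2572 kJ
  Bonds formed (products):
    C-C: 1 × 352 = 352
    C-H: 6 × 428 = 2568
    Σ(formed) = 2920 kJ
  ΔH_1 = 2572 − 2920 = −348 kJ
Reaction 2:
  Bonds broken (reactants):
    C-H: 6 × 428 = 2568
    C-O: 2 × 364 = 728
    O-H: 2 × 453 = 906
    O=O: 3 × 509 = 1527
    Σ(broken) = 5729 kJ
  Bonds formed (products):
    C=O: 4 × 815 = 3260
    O-H: 8 × 453 = 3624
    Σ(formed) = 6884 kJ
  ΔH_2 = 5729 − 6884 = −1155 kJ
ΔH_1 − ΔH_2 = +807 kJ, so reaction 2 has the more negative ΔH; |ΔH_1 − ΔH_2| = 807 kJ.

Reaction 2, by 807 kJ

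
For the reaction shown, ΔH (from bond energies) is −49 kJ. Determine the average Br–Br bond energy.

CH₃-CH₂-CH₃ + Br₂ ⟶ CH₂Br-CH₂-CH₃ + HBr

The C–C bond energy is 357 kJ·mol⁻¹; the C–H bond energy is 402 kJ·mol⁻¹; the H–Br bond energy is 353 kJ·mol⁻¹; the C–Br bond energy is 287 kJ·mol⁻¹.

Let D be the Br–Br bond energy.
Σ(broken) = 1×D + 2×357 + 8×402 = 3930 + D
Σ(formed) = 1×287 + 2×357 + 7×402 + 1×353 = 4168
ΔH = Σ(broken) − Σ(formed) = (3930 + D) − (4168) = −238 + D
Setting this equal to −49 kJ gives D = 189 kJ/mol.

D(Br–Br) ≈ 189 kJ/mol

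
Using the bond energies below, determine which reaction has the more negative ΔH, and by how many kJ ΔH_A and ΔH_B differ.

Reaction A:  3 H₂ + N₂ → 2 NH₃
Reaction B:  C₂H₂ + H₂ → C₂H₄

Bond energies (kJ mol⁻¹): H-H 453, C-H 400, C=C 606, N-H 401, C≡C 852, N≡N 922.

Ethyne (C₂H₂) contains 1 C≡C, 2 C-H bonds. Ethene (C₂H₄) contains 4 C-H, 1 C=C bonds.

Reaction A:
  Bonds broken (reactants):
    H-H: 3 × 453 = 1359
    N≡N: 1 × 922 = 922
    Σ(broken) = 2281 kJ
  Bonds formed (products):
    N-H: 6 × 401 = 2406
    Σ(formed) = 2406 kJ
  ΔH_A = 2281 − 2406 = −125 kJ
Reaction B:
  Bonds broken (reactants):
    C≡C: 1 × 852 = 852
    C-H: 2 × 400 = 800
    H-H: 1 × 453 = 453
    Σ(broken) = 2105 kJ
  Bonds formed (products):
    C-H: 4 × 400 = 1600
    C=C: 1 × 606 = 606
    Σ(formed) = 2206 kJ
  ΔH_B = 2105 − 2206 = −101 kJ
ΔH_A − ΔH_B = −24 kJ, so reaction A has the more negative ΔH; |ΔH_A − ΔH_B| = 24 kJ.

Reaction A, by 24 kJ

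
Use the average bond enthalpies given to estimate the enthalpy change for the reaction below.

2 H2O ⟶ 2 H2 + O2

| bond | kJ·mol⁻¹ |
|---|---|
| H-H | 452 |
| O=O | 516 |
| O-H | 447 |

ΔH ≈ +368 kJ

Bonds broken (reactants):
  O-H: 4 × 447 = 1788
  Σ(broken) = 1788 kJ
Bonds formed (products):
  H-H: 2 × 452 = 904
  O=O: 1 × 516 = 516
  Σ(formed) = 1420 kJ
ΔH = Σ(broken) − Σ(formed) = 1788 − 1420 = +368 kJ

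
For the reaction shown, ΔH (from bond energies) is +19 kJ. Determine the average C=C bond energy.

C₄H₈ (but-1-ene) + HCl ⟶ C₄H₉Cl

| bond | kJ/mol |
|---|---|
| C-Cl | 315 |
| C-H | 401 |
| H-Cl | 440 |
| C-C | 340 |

D(C=C) ≈ 635 kJ/mol

Let D be the C=C bond energy.
Σ(broken) = 2×340 + 8×401 + 1×D + 1×440 = 4328 + D
Σ(formed) = 3×340 + 1×315 + 9×401 = 4944
ΔH = Σ(broken) − Σ(formed) = (4328 + D) − (4944) = −616 + D
Setting this equal to +19 kJ gives D = 635 kJ/mol.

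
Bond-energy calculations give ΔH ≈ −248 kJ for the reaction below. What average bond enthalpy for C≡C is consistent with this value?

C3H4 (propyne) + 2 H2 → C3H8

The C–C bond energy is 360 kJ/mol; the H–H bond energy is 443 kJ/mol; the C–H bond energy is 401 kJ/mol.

D(C≡C) ≈ 830 kJ/mol

Let D be the C≡C bond energy.
Σ(broken) = 1×D + 1×360 + 4×401 + 2×443 = 2850 + D
Σ(formed) = 2×360 + 8×401 = 3928
ΔH = Σ(broken) − Σ(formed) = (2850 + D) − (3928) = −1078 + D
Setting this equal to −248 kJ gives D = 830 kJ/mol.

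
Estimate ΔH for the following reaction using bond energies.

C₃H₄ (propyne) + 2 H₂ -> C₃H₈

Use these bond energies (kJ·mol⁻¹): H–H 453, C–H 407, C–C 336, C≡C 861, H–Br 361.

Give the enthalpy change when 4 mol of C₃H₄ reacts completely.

ΔH = −788 kJ

Bonds broken (reactants):
  C≡C: 1 × 861 = 861
  C–C: 1 × 336 = 336
  C–H: 4 × 407 = 1628
  H–H: 2 × 453 = 906
  Σ(broken) = 3731 kJ
Bonds formed (products):
  C–C: 2 × 336 = 672
  C–H: 8 × 407 = 3256
  Σ(formed) = 3928 kJ
ΔH = Σ(broken) − Σ(formed) = 3731 − 3928 = −197 kJ
For 4× the reaction as written: 4 × (−197) = −788 kJ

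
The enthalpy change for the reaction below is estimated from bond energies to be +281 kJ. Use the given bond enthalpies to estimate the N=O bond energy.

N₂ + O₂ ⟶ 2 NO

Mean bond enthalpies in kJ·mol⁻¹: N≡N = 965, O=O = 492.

D(N=O) ≈ 588 kJ/mol

Let D be the N=O bond energy.
Σ(broken) = 1×965 + 1×492 = 1457
Σ(formed) = 2×D = 2D
ΔH = Σ(broken) − Σ(formed) = (1457) − (2D) = +1457 − 2D
Setting this equal to +281 kJ gives 2D = 1176, so D = 588 kJ/mol.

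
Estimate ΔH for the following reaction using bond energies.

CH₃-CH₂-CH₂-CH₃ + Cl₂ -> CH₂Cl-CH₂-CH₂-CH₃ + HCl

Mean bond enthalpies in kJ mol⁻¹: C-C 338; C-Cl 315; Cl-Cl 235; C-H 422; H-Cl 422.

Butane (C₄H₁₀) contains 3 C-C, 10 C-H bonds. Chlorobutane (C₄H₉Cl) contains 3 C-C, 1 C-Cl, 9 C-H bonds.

ΔH ≈ −80 kJ

Bonds broken (reactants):
  C-C: 3 × 338 = 1014
  C-H: 10 × 422 = 4220
  Cl-Cl: 1 × 235 = 235
  Σ(broken) = 5469 kJ
Bonds formed (products):
  C-C: 3 × 338 = 1014
  C-Cl: 1 × 315 = 315
  C-H: 9 × 422 = 3798
  H-Cl: 1 × 422 = 422
  Σ(formed) = 5549 kJ
ΔH = Σ(broken) − Σ(formed) = 5469 − 5549 = −80 kJ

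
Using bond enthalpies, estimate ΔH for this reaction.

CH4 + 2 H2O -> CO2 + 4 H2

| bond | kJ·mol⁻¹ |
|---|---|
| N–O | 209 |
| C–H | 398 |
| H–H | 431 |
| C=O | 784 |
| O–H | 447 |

ΔH ≈ +88 kJ

Bonds broken (reactants):
  C–H: 4 × 398 = 1592
  O–H: 4 × 447 = 1788
  Σ(broken) = 3380 kJ
Bonds formed (products):
  C=O: 2 × 784 = 1568
  H–H: 4 × 431 = 1724
  Σ(formed) = 3292 kJ
ΔH = Σ(broken) − Σ(formed) = 3380 − 3292 = +88 kJ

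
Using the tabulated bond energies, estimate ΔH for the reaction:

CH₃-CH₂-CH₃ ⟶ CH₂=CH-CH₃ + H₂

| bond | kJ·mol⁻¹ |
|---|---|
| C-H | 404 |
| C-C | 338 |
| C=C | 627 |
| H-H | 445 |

Bonds broken (reactants):
  C-C: 2 × 338 = 676
  C-H: 8 × 404 = 3232
  Σ(broken) = 3908 kJ
Bonds formed (products):
  C-C: 1 × 338 = 338
  C-H: 6 × 404 = 2424
  C=C: 1 × 627 = 627
  H-H: 1 × 445 = 445
  Σ(formed) = 3834 kJ
ΔH = Σ(broken) − Σ(formed) = 3908 − 3834 = +74 kJ

ΔH ≈ +74 kJ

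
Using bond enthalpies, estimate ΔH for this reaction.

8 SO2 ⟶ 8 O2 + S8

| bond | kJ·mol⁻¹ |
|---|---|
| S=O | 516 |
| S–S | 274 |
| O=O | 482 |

ΔH ≈ +2208 kJ

Bonds broken (reactants):
  S=O: 16 × 516 = 8256
  Σ(broken) = 8256 kJ
Bonds formed (products):
  O=O: 8 × 482 = 3856
  S–S: 8 × 274 = 2192
  Σ(formed) = 6048 kJ
ΔH = Σ(broken) − Σ(formed) = 8256 − 6048 = +2208 kJ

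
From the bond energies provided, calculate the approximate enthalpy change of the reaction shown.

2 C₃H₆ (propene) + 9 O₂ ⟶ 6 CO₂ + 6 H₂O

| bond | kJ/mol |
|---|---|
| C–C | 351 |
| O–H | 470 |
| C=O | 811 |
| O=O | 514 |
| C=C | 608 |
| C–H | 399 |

ΔH ≈ −4040 kJ

Bonds broken (reactants):
  C–C: 2 × 351 = 702
  C–H: 12 × 399 = 4788
  C=C: 2 × 608 = 1216
  O=O: 9 × 514 = 4626
  Σ(broken) = 11332 kJ
Bonds formed (products):
  C=O: 12 × 811 = 9732
  O–H: 12 × 470 = 5640
  Σ(formed) = 15372 kJ
ΔH = Σ(broken) − Σ(formed) = 11332 − 15372 = −4040 kJ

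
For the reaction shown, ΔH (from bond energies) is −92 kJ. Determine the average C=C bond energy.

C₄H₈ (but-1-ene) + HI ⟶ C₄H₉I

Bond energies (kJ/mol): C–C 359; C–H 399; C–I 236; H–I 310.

Let D be the C=C bond energy.
Σ(broken) = 2×359 + 8×399 + 1×D + 1×310 = 4220 + D
Σ(formed) = 3×359 + 9×399 + 1×236 = 4904
ΔH = Σ(broken) − Σ(formed) = (4220 + D) − (4904) = −684 + D
Setting this equal to −92 kJ gives D = 592 kJ/mol.

D(C=C) ≈ 592 kJ/mol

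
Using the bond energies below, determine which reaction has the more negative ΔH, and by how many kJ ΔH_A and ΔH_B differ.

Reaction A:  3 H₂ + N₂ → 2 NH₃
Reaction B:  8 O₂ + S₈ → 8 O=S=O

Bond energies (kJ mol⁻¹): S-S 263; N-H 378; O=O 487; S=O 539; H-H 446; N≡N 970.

Reaction B, by 2664 kJ

Reaction A:
  Bonds broken (reactants):
    H-H: 3 × 446 = 1338
    N≡N: 1 × 970 = 970
    Σ(broken) = 2308 kJ
  Bonds formed (products):
    N-H: 6 × 378 = 2268
    Σ(formed) = 2268 kJ
  ΔH_A = 2308 − 2268 = +40 kJ
Reaction B:
  Bonds broken (reactants):
    O=O: 8 × 487 = 3896
    S-S: 8 × 263 = 2104
    Σ(broken) = 6000 kJ
  Bonds formed (products):
    S=O: 16 × 539 = 8624
    Σ(formed) = 8624 kJ
  ΔH_B = 6000 − 8624 = −2624 kJ
ΔH_A − ΔH_B = +2664 kJ, so reaction B has the more negative ΔH; |ΔH_A − ΔH_B| = 2664 kJ.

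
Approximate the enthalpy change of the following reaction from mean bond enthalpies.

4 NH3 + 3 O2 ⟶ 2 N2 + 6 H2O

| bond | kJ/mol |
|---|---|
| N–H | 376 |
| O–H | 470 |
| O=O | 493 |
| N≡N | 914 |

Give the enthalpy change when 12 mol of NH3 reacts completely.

ΔH = −4431 kJ

Bonds broken (reactants):
  N–H: 12 × 376 = 4512
  O=O: 3 × 493 = 1479
  Σ(broken) = 5991 kJ
Bonds formed (products):
  N≡N: 2 × 914 = 1828
  O–H: 12 × 470 = 5640
  Σ(formed) = 7468 kJ
ΔH = Σ(broken) − Σ(formed) = 5991 − 7468 = −1477 kJ
For 3× the reaction as written: 3 × (−1477) = −4431 kJ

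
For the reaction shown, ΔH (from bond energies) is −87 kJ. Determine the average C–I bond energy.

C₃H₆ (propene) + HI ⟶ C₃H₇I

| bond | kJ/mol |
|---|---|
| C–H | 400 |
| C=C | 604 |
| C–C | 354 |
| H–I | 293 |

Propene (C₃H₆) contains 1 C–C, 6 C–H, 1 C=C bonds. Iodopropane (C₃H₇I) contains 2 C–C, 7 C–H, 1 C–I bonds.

D(C–I) ≈ 230 kJ/mol

Let D be the C–I bond energy.
Σ(broken) = 1×354 + 6×400 + 1×604 + 1×293 = 3651
Σ(formed) = 2×354 + 7×400 + 1×D = 3508 + D
ΔH = Σ(broken) − Σ(formed) = (3651) − (3508 + D) = +143 − D
Setting this equal to −87 kJ gives D = 230 kJ/mol.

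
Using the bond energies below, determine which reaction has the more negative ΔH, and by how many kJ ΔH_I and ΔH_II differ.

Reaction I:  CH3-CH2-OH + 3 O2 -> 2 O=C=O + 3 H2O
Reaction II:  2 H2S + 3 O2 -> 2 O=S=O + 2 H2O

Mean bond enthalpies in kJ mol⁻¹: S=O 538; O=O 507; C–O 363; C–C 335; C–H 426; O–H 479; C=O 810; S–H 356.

Reaction I, by 163 kJ

Reaction I:
  Bonds broken (reactants):
    C–C: 1 × 335 = 335
    C–H: 5 × 426 = 2130
    C–O: 1 × 363 = 363
    O–H: 1 × 479 = 479
    O=O: 3 × 507 = 1521
    Σ(broken) = 4828 kJ
  Bonds formed (products):
    C=O: 4 × 810 = 3240
    O–H: 6 × 479 = 2874
    Σ(formed) = 6114 kJ
  ΔH_I = 4828 − 6114 = −1286 kJ
Reaction II:
  Bonds broken (reactants):
    O=O: 3 × 507 = 1521
    S–H: 4 × 356 = 1424
    Σ(broken) = 2945 kJ
  Bonds formed (products):
    O–H: 4 × 479 = 1916
    S=O: 4 × 538 = 2152
    Σ(formed) = 4068 kJ
  ΔH_II = 2945 − 4068 = −1123 kJ
ΔH_I − ΔH_II = −163 kJ, so reaction I has the more negative ΔH; |ΔH_I − ΔH_II| = 163 kJ.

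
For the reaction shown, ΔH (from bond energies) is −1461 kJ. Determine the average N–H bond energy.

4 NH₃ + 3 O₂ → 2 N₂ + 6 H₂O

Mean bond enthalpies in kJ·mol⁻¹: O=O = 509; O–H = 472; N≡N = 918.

D(N–H) ≈ 376 kJ/mol

Let D be the N–H bond energy.
Σ(broken) = 12×D + 3×509 = 1527 + 12D
Σ(formed) = 2×918 + 12×472 = 7500
ΔH = Σ(broken) − Σ(formed) = (1527 + 12D) − (7500) = −5973 + 12D
Setting this equal to −1461 kJ gives 12D = 4512, so D = 376 kJ/mol.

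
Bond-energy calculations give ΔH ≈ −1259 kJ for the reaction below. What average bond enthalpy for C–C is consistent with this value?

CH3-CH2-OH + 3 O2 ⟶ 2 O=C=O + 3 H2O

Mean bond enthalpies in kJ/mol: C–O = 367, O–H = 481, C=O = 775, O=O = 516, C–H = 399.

Let D be the C–C bond energy.
Σ(broken) = 1×D + 5×399 + 1×367 + 1×481 + 3×516 = 4391 + D
Σ(formed) = 4×775 + 6×481 = 5986
ΔH = Σ(broken) − Σ(formed) = (4391 + D) − (5986) = −1595 + D
Setting this equal to −1259 kJ gives D = 336 kJ/mol.

D(C–C) ≈ 336 kJ/mol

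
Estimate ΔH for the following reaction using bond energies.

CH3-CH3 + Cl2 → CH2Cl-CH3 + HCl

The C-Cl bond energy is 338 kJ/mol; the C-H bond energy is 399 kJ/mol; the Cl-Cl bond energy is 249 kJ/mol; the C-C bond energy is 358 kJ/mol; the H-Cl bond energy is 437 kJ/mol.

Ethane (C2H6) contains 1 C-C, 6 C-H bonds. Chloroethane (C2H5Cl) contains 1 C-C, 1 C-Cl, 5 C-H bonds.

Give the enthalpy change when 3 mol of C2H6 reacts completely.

Bonds broken (reactants):
  C-C: 1 × 358 = 358
  C-H: 6 × 399 = 2394
  Cl-Cl: 1 × 249 = 249
  Σ(broken) = 3001 kJ
Bonds formed (products):
  C-C: 1 × 358 = 358
  C-Cl: 1 × 338 = 338
  C-H: 5 × 399 = 1995
  H-Cl: 1 × 437 = 437
  Σ(formed) = 3128 kJ
ΔH = Σ(broken) − Σ(formed) = 3001 − 3128 = −127 kJ
For 3× the reaction as written: 3 × (−127) = −381 kJ

ΔH = −381 kJ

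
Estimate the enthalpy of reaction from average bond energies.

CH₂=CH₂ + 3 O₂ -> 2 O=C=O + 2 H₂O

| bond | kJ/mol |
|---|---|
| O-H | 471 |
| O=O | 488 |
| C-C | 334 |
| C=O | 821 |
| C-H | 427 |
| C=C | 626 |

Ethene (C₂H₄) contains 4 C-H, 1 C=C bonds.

Bonds broken (reactants):
  C-H: 4 × 427 = 1708
  C=C: 1 × 626 = 626
  O=O: 3 × 488 = 1464
  Σ(broken) = 3798 kJ
Bonds formed (products):
  C=O: 4 × 821 = 3284
  O-H: 4 × 471 = 1884
  Σ(formed) = 5168 kJ
ΔH = Σ(broken) − Σ(formed) = 3798 − 5168 = −1370 kJ

ΔH ≈ −1370 kJ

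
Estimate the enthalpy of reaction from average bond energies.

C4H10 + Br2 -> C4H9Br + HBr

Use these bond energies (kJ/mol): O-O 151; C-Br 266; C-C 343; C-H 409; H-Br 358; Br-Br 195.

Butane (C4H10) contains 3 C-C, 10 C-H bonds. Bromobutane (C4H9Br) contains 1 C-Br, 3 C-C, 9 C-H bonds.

ΔH ≈ −20 kJ

Bonds broken (reactants):
  Br-Br: 1 × 195 = 195
  C-C: 3 × 343 = 1029
  C-H: 10 × 409 = 4090
  Σ(broken) = 5314 kJ
Bonds formed (products):
  C-Br: 1 × 266 = 266
  C-C: 3 × 343 = 1029
  C-H: 9 × 409 = 3681
  H-Br: 1 × 358 = 358
  Σ(formed) = 5334 kJ
ΔH = Σ(broken) − Σ(formed) = 5314 − 5334 = −20 kJ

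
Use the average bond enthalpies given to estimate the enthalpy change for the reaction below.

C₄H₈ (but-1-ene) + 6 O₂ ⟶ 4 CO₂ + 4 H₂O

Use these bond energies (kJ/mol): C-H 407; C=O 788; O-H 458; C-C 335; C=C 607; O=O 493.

ΔH ≈ −2477 kJ

Bonds broken (reactants):
  C-C: 2 × 335 = 670
  C-H: 8 × 407 = 3256
  C=C: 1 × 607 = 607
  O=O: 6 × 493 = 2958
  Σ(broken) = 7491 kJ
Bonds formed (products):
  C=O: 8 × 788 = 6304
  O-H: 8 × 458 = 3664
  Σ(formed) = 9968 kJ
ΔH = Σ(broken) − Σ(formed) = 7491 − 9968 = −2477 kJ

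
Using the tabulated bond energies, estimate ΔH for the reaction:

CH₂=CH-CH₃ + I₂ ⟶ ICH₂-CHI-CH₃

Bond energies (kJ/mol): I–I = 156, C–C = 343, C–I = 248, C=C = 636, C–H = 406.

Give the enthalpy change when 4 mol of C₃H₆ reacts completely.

ΔH = −188 kJ

Bonds broken (reactants):
  C–C: 1 × 343 = 343
  C–H: 6 × 406 = 2436
  C=C: 1 × 636 = 636
  I–I: 1 × 156 = 156
  Σ(broken) = 3571 kJ
Bonds formed (products):
  C–C: 2 × 343 = 686
  C–H: 6 × 406 = 2436
  C–I: 2 × 248 = 496
  Σ(formed) = 3618 kJ
ΔH = Σ(broken) − Σ(formed) = 3571 − 3618 = −47 kJ
For 4× the reaction as written: 4 × (−47) = −188 kJ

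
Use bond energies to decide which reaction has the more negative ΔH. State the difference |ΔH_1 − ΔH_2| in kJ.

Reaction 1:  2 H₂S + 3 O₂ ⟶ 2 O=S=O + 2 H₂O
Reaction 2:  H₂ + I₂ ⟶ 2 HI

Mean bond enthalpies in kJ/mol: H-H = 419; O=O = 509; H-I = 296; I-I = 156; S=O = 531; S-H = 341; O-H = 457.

Reaction 1, by 1044 kJ

Reaction 1:
  Bonds broken (reactants):
    O=O: 3 × 509 = 1527
    S-H: 4 × 341 = 1364
    Σ(broken) = 2891 kJ
  Bonds formed (products):
    O-H: 4 × 457 = 1828
    S=O: 4 × 531 = 2124
    Σ(formed) = 3952 kJ
  ΔH_1 = 2891 − 3952 = −1061 kJ
Reaction 2:
  Bonds broken (reactants):
    H-H: 1 × 419 = 419
    I-I: 1 × 156 = 156
    Σ(broken) = 575 kJ
  Bonds formed (products):
    H-I: 2 × 296 = 592
    Σ(formed) = 592 kJ
  ΔH_2 = 575 − 592 = −17 kJ
ΔH_1 − ΔH_2 = −1044 kJ, so reaction 1 has the more negative ΔH; |ΔH_1 − ΔH_2| = 1044 kJ.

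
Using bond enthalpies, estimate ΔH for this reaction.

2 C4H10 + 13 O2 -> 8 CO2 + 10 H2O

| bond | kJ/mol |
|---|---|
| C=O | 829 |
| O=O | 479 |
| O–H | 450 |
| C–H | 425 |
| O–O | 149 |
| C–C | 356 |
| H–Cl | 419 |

Bonds broken (reactants):
  C–C: 6 × 356 = 2136
  C–H: 20 × 425 = 8500
  O=O: 13 × 479 = 6227
  Σ(broken) = 16863 kJ
Bonds formed (products):
  C=O: 16 × 829 = 13264
  O–H: 20 × 450 = 9000
  Σ(formed) = 22264 kJ
ΔH = Σ(broken) − Σ(formed) = 16863 − 22264 = −5401 kJ

ΔH ≈ −5401 kJ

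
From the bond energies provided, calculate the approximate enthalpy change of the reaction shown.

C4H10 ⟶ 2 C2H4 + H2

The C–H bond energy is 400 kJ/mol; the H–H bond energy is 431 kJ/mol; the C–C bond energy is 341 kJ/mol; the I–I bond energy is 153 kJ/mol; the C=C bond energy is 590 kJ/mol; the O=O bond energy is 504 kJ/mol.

ΔH ≈ +212 kJ

Bonds broken (reactants):
  C–C: 3 × 341 = 1023
  C–H: 10 × 400 = 4000
  Σ(broken) = 5023 kJ
Bonds formed (products):
  C–H: 8 × 400 = 3200
  C=C: 2 × 590 = 1180
  H–H: 1 × 431 = 431
  Σ(formed) = 4811 kJ
ΔH = Σ(broken) − Σ(formed) = 5023 − 4811 = +212 kJ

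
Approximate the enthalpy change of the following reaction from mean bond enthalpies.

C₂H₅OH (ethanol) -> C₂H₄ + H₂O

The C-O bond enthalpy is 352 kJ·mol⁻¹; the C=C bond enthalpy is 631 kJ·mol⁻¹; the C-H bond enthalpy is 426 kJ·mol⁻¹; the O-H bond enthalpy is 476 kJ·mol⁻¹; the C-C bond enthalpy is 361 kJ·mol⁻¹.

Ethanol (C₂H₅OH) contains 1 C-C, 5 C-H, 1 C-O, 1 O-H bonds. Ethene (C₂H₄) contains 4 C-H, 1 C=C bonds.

Bonds broken (reactants):
  C-C: 1 × 361 = 361
  C-H: 5 × 426 = 2130
  C-O: 1 × 352 = 352
  O-H: 1 × 476 = 476
  Σ(broken) = 3319 kJ
Bonds formed (products):
  C-H: 4 × 426 = 1704
  C=C: 1 × 631 = 631
  O-H: 2 × 476 = 952
  Σ(formed) = 3287 kJ
ΔH = Σ(broken) − Σ(formed) = 3319 − 3287 = +32 kJ

ΔH ≈ +32 kJ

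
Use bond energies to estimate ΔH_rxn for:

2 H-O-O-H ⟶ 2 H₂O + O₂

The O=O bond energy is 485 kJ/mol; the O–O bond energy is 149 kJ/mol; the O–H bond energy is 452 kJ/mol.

Bonds broken (reactants):
  O–H: 4 × 452 = 1808
  O–O: 2 × 149 = 298
  Σ(broken) = 2106 kJ
Bonds formed (products):
  O–H: 4 × 452 = 1808
  O=O: 1 × 485 = 485
  Σ(formed) = 2293 kJ
ΔH = Σ(broken) − Σ(formed) = 2106 − 2293 = −187 kJ

ΔH ≈ −187 kJ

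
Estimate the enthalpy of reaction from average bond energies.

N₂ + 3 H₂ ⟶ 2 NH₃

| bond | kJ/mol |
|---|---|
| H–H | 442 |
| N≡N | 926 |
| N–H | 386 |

Bonds broken (reactants):
  H–H: 3 × 442 = 1326
  N≡N: 1 × 926 = 926
  Σ(broken) = 2252 kJ
Bonds formed (products):
  N–H: 6 × 386 = 2316
  Σ(formed) = 2316 kJ
ΔH = Σ(broken) − Σ(formed) = 2252 − 2316 = −64 kJ

ΔH ≈ −64 kJ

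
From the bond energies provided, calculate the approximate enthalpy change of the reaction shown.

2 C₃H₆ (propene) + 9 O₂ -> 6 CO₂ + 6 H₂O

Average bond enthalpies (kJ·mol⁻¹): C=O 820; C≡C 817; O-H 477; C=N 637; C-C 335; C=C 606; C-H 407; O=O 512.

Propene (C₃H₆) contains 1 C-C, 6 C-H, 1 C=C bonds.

Bonds broken (reactants):
  C-C: 2 × 335 = 670
  C-H: 12 × 407 = 4884
  C=C: 2 × 606 = 1212
  O=O: 9 × 512 = 4608
  Σ(broken) = 11374 kJ
Bonds formed (products):
  C=O: 12 × 820 = 9840
  O-H: 12 × 477 = 5724
  Σ(formed) = 15564 kJ
ΔH = Σ(broken) − Σ(formed) = 11374 − 15564 = −4190 kJ

ΔH ≈ −4190 kJ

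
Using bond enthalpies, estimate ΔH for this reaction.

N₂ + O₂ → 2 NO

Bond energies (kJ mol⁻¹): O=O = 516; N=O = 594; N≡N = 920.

ΔH ≈ +248 kJ

Bonds broken (reactants):
  N≡N: 1 × 920 = 920
  O=O: 1 × 516 = 516
  Σ(broken) = 1436 kJ
Bonds formed (products):
  N=O: 2 × 594 = 1188
  Σ(formed) = 1188 kJ
ΔH = Σ(broken) − Σ(formed) = 1436 − 1188 = +248 kJ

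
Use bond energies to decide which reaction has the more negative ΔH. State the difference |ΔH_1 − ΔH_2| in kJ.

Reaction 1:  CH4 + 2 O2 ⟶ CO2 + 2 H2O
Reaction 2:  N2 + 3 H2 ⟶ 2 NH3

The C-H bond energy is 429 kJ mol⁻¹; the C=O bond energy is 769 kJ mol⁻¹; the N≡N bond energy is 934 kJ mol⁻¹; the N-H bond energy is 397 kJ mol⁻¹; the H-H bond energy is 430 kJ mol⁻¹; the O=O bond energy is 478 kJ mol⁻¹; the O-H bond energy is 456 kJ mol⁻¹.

Reaction 1:
  Bonds broken (reactants):
    C-H: 4 × 429 = 1716
    O=O: 2 × 478 = 956
    Σ(broken) = 2672 kJ
  Bonds formed (products):
    C=O: 2 × 769 = 1538
    O-H: 4 × 456 = 1824
    Σ(formed) = 3362 kJ
  ΔH_1 = 2672 − 3362 = −690 kJ
Reaction 2:
  Bonds broken (reactants):
    H-H: 3 × 430 = 1290
    N≡N: 1 × 934 = 934
    Σ(broken) = 2224 kJ
  Bonds formed (products):
    N-H: 6 × 397 = 2382
    Σ(formed) = 2382 kJ
  ΔH_2 = 2224 − 2382 = −158 kJ
ΔH_1 − ΔH_2 = −532 kJ, so reaction 1 has the more negative ΔH; |ΔH_1 − ΔH_2| = 532 kJ.

Reaction 1, by 532 kJ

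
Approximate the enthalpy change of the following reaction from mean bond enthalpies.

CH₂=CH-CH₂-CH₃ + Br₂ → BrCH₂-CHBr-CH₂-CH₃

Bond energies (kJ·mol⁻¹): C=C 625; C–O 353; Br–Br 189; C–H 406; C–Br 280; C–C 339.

ΔH ≈ −85 kJ

Bonds broken (reactants):
  Br–Br: 1 × 189 = 189
  C–C: 2 × 339 = 678
  C–H: 8 × 406 = 3248
  C=C: 1 × 625 = 625
  Σ(broken) = 4740 kJ
Bonds formed (products):
  C–Br: 2 × 280 = 560
  C–C: 3 × 339 = 1017
  C–H: 8 × 406 = 3248
  Σ(formed) = 4825 kJ
ΔH = Σ(broken) − Σ(formed) = 4740 − 4825 = −85 kJ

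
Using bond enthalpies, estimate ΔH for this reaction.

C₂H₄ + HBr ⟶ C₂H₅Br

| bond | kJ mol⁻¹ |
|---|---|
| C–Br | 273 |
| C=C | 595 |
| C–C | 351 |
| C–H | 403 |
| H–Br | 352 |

Bonds broken (reactants):
  C–H: 4 × 403 = 1612
  C=C: 1 × 595 = 595
  H–Br: 1 × 352 = 352
  Σ(broken) = 2559 kJ
Bonds formed (products):
  C–Br: 1 × 273 = 273
  C–C: 1 × 351 = 351
  C–H: 5 × 403 = 2015
  Σ(formed) = 2639 kJ
ΔH = Σ(broken) − Σ(formed) = 2559 − 2639 = −80 kJ

ΔH ≈ −80 kJ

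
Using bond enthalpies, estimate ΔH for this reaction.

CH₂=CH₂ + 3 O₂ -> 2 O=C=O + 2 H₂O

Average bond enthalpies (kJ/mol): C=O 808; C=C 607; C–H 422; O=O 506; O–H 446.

Bonds broken (reactants):
  C–H: 4 × 422 = 1688
  C=C: 1 × 607 = 607
  O=O: 3 × 506 = 1518
  Σ(broken) = 3813 kJ
Bonds formed (products):
  C=O: 4 × 808 = 3232
  O–H: 4 × 446 = 1784
  Σ(formed) = 5016 kJ
ΔH = Σ(broken) − Σ(formed) = 3813 − 5016 = −1203 kJ

ΔH ≈ −1203 kJ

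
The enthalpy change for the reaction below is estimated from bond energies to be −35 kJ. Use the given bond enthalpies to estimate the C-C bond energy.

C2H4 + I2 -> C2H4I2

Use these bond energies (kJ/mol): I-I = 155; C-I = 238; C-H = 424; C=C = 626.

D(C-C) ≈ 340 kJ/mol

Let D be the C-C bond energy.
Σ(broken) = 4×424 + 1×626 + 1×155 = 2477
Σ(formed) = 1×D + 4×424 + 2×238 = 2172 + D
ΔH = Σ(broken) − Σ(formed) = (2477) − (2172 + D) = +305 − D
Setting this equal to −35 kJ gives D = 340 kJ/mol.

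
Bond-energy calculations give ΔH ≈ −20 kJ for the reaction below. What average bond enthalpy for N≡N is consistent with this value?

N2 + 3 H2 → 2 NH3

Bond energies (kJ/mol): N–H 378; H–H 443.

Let D be the N≡N bond energy.
Σ(broken) = 3×443 + 1×D = 1329 + D
Σ(formed) = 6×378 = 2268
ΔH = Σ(broken) − Σ(formed) = (1329 + D) − (2268) = −939 + D
Setting this equal to −20 kJ gives D = 919 kJ/mol.

D(N≡N) ≈ 919 kJ/mol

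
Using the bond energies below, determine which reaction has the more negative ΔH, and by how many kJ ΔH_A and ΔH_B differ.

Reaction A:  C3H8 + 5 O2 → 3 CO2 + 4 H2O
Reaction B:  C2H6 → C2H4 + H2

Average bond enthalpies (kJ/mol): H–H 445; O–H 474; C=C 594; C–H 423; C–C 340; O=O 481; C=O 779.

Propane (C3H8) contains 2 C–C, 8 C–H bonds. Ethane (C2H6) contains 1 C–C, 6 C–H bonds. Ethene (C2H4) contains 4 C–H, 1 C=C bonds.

Reaction A:
  Bonds broken (reactants):
    C–C: 2 × 340 = 680
    C–H: 8 × 423 = 3384
    O=O: 5 × 481 = 2405
    Σ(broken) = 6469 kJ
  Bonds formed (products):
    C=O: 6 × 779 = 4674
    O–H: 8 × 474 = 3792
    Σ(formed) = 8466 kJ
  ΔH_A = 6469 − 8466 = −1997 kJ
Reaction B:
  Bonds broken (reactants):
    C–C: 1 × 340 = 340
    C–H: 6 × 423 = 2538
    Σ(broken) = 2878 kJ
  Bonds formed (products):
    C–H: 4 × 423 = 1692
    C=C: 1 × 594 = 594
    H–H: 1 × 445 = 445
    Σ(formed) = 2731 kJ
  ΔH_B = 2878 − 2731 = +147 kJ
ΔH_A − ΔH_B = −2144 kJ, so reaction A has the more negative ΔH; |ΔH_A − ΔH_B| = 2144 kJ.

Reaction A, by 2144 kJ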